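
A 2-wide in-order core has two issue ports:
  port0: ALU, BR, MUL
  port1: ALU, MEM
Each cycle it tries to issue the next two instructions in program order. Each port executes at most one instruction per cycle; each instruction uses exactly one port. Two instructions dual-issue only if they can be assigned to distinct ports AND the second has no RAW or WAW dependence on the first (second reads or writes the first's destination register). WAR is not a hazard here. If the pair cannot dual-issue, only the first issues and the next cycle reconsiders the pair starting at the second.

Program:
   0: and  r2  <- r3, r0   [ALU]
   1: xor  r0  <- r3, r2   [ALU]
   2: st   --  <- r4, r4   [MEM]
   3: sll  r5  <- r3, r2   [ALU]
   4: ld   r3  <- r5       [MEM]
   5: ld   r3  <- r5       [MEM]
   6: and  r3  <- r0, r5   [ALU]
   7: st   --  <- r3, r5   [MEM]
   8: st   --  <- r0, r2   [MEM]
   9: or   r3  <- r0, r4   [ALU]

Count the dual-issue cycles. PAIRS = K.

[0] i0  and.ALU  -- RAW r2
[1] i1&i2  xor.ALU st.MEM  -- 2-wide
[2] i3  sll.ALU  -- RAW r5
[3] i4  ld.MEM  -- no-port MEM/MEM
[4] i5  ld.MEM  -- WAW r3
[5] i6  and.ALU  -- RAW r3
[6] i7  st.MEM  -- no-port MEM/MEM
[7] i8&i9  st.MEM or.ALU  -- 2-wide

PAIRS = 2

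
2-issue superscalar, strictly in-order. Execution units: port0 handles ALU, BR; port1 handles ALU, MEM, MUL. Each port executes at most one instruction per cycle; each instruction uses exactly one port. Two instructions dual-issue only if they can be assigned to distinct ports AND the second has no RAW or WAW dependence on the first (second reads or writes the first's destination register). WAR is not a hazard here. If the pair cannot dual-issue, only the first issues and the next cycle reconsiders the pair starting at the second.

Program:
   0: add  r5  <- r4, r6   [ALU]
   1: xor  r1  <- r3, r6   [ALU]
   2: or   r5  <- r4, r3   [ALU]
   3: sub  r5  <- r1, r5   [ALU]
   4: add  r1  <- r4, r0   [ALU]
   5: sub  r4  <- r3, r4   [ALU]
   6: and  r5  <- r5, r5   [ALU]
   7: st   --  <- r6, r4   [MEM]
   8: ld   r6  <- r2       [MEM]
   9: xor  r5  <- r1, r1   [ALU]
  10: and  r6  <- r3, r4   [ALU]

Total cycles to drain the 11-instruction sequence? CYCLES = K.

CYCLES = 7

  cy0 -> i0,i1 (add.ALU xor.ALU) dual
  cy1 -> i2 (or.ALU) RAW+WAW r5
  cy2 -> i3,i4 (sub.ALU add.ALU) dual
  cy3 -> i5,i6 (sub.ALU and.ALU) dual
  cy4 -> i7 (st.MEM) no-port MEM/MEM
  cy5 -> i8,i9 (ld.MEM xor.ALU) dual
  cy6 -> i10 (and.ALU) tail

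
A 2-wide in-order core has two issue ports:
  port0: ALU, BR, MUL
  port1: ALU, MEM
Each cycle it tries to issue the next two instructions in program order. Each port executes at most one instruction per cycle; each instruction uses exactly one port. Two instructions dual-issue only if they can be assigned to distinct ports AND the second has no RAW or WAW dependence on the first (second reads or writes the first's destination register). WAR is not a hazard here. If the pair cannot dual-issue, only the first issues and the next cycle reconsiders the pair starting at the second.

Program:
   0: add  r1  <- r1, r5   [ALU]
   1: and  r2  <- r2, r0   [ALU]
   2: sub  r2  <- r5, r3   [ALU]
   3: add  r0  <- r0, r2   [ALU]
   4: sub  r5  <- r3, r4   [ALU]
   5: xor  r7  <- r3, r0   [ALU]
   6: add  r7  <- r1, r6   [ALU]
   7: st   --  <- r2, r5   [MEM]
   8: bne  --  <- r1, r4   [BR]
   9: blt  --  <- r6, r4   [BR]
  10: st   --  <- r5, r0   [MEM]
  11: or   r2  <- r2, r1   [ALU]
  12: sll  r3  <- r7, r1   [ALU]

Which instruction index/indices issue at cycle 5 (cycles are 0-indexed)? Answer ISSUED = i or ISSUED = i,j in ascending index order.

ISSUED = 8

[0] i0/i1  add+and  -- dual
[1] i2  sub  -- RAW r2
[2] i3/i4  add+sub  -- dual
[3] i5  xor  -- WAW r7
[4] i6/i7  add+st  -- dual
[5] i8  bne  -- no-port BR/BR
[6] i9/i10  blt+st  -- dual
[7] i11/i12  or+sll  -- dual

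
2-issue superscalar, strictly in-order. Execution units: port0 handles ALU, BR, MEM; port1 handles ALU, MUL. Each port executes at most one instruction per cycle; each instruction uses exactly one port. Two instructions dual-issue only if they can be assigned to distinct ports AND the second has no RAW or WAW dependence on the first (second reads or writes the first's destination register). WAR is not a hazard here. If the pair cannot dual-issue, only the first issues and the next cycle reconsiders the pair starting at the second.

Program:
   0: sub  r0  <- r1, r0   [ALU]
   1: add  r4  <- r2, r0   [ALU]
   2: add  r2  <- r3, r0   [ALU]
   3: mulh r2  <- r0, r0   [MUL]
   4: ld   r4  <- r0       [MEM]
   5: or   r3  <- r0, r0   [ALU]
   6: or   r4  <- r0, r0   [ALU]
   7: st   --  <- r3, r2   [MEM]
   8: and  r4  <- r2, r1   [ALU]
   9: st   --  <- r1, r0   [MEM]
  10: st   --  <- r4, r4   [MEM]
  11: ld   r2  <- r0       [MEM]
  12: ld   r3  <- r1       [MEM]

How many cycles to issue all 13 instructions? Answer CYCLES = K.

  cy0 -> i0 (sub.ALU) RAW r0
  cy1 -> i1/i2 (add.ALU/add.ALU) dual
  cy2 -> i3/i4 (mulh.MUL/ld.MEM) dual
  cy3 -> i5/i6 (or.ALU/or.ALU) dual
  cy4 -> i7/i8 (st.MEM/and.ALU) dual
  cy5 -> i9 (st.MEM) no-port MEM/MEM
  cy6 -> i10 (st.MEM) no-port MEM/MEM
  cy7 -> i11 (ld.MEM) no-port MEM/MEM
  cy8 -> i12 (ld.MEM) tail

CYCLES = 9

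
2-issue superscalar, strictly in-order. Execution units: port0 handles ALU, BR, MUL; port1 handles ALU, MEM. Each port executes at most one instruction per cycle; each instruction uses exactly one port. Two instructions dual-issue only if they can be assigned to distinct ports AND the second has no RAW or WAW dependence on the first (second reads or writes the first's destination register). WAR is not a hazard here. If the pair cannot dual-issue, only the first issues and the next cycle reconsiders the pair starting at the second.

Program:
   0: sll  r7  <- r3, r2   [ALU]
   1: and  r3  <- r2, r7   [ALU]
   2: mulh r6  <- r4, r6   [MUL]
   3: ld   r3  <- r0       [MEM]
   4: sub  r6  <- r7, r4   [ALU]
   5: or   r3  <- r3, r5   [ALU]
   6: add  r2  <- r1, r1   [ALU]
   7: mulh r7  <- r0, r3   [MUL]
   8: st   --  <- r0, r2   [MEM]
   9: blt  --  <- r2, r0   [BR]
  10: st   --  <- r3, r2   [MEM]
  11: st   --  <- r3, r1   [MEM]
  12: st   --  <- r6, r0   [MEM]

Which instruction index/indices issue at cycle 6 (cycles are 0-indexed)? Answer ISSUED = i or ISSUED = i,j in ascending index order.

[0] i0  sll  -- RAW r7
[1] i1+i2  and+mulh  -- 2-wide
[2] i3+i4  ld+sub  -- 2-wide
[3] i5+i6  or+add  -- 2-wide
[4] i7+i8  mulh+st  -- 2-wide
[5] i9+i10  blt+st  -- 2-wide
[6] i11  st  -- no-port MEM/MEM
[7] i12  st  -- tail

ISSUED = 11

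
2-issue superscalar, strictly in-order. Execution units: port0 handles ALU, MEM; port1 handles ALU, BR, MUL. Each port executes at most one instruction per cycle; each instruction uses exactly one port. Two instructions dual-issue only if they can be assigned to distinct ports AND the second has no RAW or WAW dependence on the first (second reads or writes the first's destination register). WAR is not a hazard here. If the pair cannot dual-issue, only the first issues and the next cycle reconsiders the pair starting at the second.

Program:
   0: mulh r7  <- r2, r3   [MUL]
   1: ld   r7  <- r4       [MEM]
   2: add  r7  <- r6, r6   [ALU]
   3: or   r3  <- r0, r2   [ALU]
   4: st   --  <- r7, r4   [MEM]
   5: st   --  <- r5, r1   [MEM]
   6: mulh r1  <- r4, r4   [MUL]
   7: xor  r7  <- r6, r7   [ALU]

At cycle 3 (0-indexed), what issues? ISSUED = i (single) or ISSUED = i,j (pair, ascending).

ISSUED = 4

  cy0 -> i0 (mulh) WAW r7
  cy1 -> i1 (ld) WAW r7
  cy2 -> i2&i3 (add;or) pair
  cy3 -> i4 (st) no-port MEM/MEM
  cy4 -> i5&i6 (st;mulh) pair
  cy5 -> i7 (xor) tail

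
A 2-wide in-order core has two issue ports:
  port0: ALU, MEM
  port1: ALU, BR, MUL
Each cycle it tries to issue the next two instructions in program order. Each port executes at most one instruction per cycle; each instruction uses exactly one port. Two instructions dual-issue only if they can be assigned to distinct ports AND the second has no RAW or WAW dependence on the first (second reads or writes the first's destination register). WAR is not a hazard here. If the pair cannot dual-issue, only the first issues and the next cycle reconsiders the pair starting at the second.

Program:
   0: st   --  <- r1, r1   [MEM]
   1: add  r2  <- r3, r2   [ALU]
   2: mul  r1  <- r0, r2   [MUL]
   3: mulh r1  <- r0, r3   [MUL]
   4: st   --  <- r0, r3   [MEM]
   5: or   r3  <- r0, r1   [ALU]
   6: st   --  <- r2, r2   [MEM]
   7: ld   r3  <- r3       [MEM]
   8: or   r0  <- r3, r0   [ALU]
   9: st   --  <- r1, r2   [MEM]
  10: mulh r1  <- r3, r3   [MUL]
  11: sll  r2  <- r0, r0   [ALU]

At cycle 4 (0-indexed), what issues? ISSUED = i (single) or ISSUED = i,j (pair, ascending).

t=0 i0/i1:st.MEM;add.ALU ; dual
t=1 i2:mul.MUL ; no-port MUL/MUL
t=2 i3/i4:mulh.MUL;st.MEM ; dual
t=3 i5/i6:or.ALU;st.MEM ; dual
t=4 i7:ld.MEM ; RAW r3
t=5 i8/i9:or.ALU;st.MEM ; dual
t=6 i10/i11:mulh.MUL;sll.ALU ; dual

ISSUED = 7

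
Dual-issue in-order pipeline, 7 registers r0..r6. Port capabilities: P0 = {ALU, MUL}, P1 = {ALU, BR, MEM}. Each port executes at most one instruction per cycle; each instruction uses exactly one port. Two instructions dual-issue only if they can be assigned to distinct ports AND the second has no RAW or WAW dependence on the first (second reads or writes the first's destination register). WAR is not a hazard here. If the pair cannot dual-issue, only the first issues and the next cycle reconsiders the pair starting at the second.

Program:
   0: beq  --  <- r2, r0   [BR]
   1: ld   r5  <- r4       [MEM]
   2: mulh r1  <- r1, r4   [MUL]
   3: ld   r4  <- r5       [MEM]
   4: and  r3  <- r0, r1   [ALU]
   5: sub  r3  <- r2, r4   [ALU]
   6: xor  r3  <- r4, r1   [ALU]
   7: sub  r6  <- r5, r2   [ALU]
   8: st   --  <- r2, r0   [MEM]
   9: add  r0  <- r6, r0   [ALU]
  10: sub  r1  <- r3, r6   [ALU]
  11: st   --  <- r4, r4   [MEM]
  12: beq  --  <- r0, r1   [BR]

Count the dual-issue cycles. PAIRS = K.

c0: i0 beq  no-port BR/MEM
c1: i1&i2 ld/mulh  dual
c2: i3&i4 ld/and  dual
c3: i5 sub  WAW r3
c4: i6&i7 xor/sub  dual
c5: i8&i9 st/add  dual
c6: i10&i11 sub/st  dual
c7: i12 beq  tail

PAIRS = 5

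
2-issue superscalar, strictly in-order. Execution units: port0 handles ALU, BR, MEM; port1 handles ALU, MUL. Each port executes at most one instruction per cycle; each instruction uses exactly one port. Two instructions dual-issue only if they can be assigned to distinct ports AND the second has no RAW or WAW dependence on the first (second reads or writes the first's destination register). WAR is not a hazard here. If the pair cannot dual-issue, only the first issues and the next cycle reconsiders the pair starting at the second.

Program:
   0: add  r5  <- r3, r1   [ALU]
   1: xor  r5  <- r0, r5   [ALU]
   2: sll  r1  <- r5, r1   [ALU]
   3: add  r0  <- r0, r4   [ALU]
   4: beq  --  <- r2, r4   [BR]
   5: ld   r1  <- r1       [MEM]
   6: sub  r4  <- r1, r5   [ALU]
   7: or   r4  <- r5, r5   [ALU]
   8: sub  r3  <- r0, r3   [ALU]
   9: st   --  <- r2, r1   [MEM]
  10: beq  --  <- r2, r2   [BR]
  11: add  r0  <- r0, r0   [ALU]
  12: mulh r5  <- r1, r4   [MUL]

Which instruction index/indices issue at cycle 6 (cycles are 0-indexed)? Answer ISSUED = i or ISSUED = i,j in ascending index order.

ISSUED = 7,8

[0] i0  add  -- RAW+WAW r5
[1] i1  xor  -- RAW r5
[2] i2,i3  sll+add  -- 2-wide
[3] i4  beq  -- no-port BR/MEM
[4] i5  ld  -- RAW r1
[5] i6  sub  -- WAW r4
[6] i7,i8  or+sub  -- 2-wide
[7] i9  st  -- no-port MEM/BR
[8] i10,i11  beq+add  -- 2-wide
[9] i12  mulh  -- tail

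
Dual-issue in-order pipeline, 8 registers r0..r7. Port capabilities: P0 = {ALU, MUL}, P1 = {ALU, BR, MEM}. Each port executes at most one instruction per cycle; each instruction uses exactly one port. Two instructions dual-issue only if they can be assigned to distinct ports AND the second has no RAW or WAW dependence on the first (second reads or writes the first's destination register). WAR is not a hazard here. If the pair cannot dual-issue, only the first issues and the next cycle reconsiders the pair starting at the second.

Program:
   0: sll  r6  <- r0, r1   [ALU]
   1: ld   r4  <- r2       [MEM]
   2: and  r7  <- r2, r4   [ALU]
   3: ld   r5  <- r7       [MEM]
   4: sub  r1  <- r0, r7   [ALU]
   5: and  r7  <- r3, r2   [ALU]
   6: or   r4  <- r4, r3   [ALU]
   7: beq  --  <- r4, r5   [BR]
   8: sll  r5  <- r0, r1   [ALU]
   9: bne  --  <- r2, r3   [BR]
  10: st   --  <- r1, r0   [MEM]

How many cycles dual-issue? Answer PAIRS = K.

PAIRS = 4

0. sll.ALU;ld.MEM @i0&i1  | dual
1. and.ALU @i2  | RAW r7
2. ld.MEM;sub.ALU @i3&i4  | dual
3. and.ALU;or.ALU @i5&i6  | dual
4. beq.BR;sll.ALU @i7&i8  | dual
5. bne.BR @i9  | no-port BR/MEM
6. st.MEM @i10  | tail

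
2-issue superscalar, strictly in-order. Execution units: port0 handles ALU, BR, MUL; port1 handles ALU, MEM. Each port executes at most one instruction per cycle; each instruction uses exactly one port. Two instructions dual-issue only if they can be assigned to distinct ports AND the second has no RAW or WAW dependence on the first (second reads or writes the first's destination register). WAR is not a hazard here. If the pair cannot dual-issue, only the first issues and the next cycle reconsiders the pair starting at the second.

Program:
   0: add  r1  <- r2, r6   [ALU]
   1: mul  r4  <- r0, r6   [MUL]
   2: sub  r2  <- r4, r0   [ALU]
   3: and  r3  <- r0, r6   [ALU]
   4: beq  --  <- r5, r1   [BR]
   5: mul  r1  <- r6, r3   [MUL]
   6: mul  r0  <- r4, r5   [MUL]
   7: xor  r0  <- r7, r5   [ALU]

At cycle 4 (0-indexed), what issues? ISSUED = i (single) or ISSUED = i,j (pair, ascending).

ISSUED = 6

  cy0 -> i0/i1 (add.ALU mul.MUL) 2-wide
  cy1 -> i2/i3 (sub.ALU and.ALU) 2-wide
  cy2 -> i4 (beq.BR) no-port BR/MUL
  cy3 -> i5 (mul.MUL) no-port MUL/MUL
  cy4 -> i6 (mul.MUL) WAW r0
  cy5 -> i7 (xor.ALU) tail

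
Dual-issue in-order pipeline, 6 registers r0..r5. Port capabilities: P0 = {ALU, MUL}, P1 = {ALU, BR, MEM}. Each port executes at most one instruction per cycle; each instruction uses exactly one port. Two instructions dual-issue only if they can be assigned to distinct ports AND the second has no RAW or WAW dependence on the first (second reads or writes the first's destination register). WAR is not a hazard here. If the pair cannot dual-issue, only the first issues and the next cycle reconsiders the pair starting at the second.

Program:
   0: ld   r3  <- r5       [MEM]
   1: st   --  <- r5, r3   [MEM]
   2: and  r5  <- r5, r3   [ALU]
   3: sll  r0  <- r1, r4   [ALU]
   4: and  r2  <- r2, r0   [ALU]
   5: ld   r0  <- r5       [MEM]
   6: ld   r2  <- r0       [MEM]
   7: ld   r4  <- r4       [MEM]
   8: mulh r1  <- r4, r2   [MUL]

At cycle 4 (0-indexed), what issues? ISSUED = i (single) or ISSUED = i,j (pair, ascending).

ISSUED = 6

  cy0 -> i0 (ld.MEM) no-port MEM/MEM
  cy1 -> i1,i2 (st.MEM;and.ALU) 2-wide
  cy2 -> i3 (sll.ALU) RAW r0
  cy3 -> i4,i5 (and.ALU;ld.MEM) 2-wide
  cy4 -> i6 (ld.MEM) no-port MEM/MEM
  cy5 -> i7 (ld.MEM) RAW r4
  cy6 -> i8 (mulh.MUL) tail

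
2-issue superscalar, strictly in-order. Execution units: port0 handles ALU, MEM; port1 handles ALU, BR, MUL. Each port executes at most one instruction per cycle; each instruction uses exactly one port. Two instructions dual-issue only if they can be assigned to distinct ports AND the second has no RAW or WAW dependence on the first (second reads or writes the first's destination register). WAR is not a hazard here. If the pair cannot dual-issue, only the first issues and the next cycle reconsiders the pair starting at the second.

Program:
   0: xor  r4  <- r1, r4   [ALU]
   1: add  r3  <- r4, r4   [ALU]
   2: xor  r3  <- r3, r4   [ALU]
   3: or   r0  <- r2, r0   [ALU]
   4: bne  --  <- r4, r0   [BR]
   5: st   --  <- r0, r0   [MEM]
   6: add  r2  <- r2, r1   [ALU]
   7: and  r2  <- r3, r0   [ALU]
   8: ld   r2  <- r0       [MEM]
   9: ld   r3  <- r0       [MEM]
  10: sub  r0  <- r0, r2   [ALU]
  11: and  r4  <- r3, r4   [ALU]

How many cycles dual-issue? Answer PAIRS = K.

PAIRS = 3

[0] i0  xor  -- RAW r4
[1] i1  add  -- RAW+WAW r3
[2] i2/i3  xor+or  -- 2-wide
[3] i4/i5  bne+st  -- 2-wide
[4] i6  add  -- WAW r2
[5] i7  and  -- WAW r2
[6] i8  ld  -- no-port MEM/MEM
[7] i9/i10  ld+sub  -- 2-wide
[8] i11  and  -- tail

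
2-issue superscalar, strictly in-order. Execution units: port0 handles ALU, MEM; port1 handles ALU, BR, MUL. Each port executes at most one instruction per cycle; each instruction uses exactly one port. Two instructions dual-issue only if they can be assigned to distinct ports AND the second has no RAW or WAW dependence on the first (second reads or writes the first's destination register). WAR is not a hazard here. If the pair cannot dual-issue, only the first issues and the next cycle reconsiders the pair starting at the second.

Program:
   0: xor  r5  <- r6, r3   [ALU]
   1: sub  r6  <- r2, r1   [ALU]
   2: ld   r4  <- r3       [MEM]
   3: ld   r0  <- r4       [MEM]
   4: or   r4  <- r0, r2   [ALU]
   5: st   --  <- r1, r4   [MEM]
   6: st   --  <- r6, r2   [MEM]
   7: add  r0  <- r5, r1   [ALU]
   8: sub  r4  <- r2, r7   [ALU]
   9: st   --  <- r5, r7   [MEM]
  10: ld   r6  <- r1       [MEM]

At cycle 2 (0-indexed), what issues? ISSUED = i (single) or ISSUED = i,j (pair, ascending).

ISSUED = 3

#0 head=0: xor.ALU+sub.ALU i0,i1 pair
#1 head=2: ld.MEM i2 no-port MEM/MEM
#2 head=3: ld.MEM i3 RAW r0
#3 head=4: or.ALU i4 RAW r4
#4 head=5: st.MEM i5 no-port MEM/MEM
#5 head=6: st.MEM+add.ALU i6,i7 pair
#6 head=8: sub.ALU+st.MEM i8,i9 pair
#7 head=10: ld.MEM i10 tail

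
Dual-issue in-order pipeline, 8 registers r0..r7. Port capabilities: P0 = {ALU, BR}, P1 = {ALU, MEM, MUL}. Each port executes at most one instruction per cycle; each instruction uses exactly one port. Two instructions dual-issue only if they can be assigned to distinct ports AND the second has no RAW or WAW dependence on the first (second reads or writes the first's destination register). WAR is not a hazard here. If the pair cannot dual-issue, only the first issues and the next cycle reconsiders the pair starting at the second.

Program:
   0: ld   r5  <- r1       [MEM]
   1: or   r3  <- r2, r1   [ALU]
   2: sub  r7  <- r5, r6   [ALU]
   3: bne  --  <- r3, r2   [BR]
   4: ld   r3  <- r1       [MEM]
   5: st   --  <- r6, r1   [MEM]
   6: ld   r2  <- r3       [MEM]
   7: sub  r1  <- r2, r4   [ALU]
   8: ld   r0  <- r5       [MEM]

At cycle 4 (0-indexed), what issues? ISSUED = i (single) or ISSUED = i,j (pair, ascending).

c0: i0&i1 ld.MEM or.ALU  2-wide
c1: i2&i3 sub.ALU bne.BR  2-wide
c2: i4 ld.MEM  no-port MEM/MEM
c3: i5 st.MEM  no-port MEM/MEM
c4: i6 ld.MEM  RAW r2
c5: i7&i8 sub.ALU ld.MEM  2-wide

ISSUED = 6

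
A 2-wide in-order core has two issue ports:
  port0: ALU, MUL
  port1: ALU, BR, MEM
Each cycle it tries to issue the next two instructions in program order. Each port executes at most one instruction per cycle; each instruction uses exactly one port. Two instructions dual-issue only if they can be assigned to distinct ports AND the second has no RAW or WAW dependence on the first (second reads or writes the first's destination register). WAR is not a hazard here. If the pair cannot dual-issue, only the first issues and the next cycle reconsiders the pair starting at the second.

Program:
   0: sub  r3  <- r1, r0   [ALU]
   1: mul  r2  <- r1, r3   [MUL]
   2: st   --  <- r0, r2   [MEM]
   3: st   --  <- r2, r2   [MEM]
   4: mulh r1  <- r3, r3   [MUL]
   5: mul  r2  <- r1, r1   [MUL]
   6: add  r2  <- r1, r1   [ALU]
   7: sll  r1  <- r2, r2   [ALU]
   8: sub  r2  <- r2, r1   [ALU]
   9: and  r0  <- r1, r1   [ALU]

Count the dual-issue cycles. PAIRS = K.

[0] i0  sub.ALU  -- RAW r3
[1] i1  mul.MUL  -- RAW r2
[2] i2  st.MEM  -- no-port MEM/MEM
[3] i3/i4  st.MEM/mulh.MUL  -- dual
[4] i5  mul.MUL  -- WAW r2
[5] i6  add.ALU  -- RAW r2
[6] i7  sll.ALU  -- RAW r1
[7] i8/i9  sub.ALU/and.ALU  -- dual

PAIRS = 2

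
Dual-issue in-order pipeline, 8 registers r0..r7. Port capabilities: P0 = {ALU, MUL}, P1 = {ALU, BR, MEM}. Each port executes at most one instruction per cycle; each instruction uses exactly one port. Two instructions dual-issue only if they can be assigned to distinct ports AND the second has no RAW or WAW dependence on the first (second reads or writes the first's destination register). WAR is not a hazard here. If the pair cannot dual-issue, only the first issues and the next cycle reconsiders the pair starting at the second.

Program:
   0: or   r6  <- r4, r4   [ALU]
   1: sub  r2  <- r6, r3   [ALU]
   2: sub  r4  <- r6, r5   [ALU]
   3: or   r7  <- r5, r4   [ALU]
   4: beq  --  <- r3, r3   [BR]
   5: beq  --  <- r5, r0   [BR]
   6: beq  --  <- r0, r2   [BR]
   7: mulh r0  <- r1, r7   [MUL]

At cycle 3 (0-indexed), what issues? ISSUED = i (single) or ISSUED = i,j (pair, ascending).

[0] i0  or  -- RAW r6
[1] i1&i2  sub sub  -- dual
[2] i3&i4  or beq  -- dual
[3] i5  beq  -- no-port BR/BR
[4] i6&i7  beq mulh  -- dual

ISSUED = 5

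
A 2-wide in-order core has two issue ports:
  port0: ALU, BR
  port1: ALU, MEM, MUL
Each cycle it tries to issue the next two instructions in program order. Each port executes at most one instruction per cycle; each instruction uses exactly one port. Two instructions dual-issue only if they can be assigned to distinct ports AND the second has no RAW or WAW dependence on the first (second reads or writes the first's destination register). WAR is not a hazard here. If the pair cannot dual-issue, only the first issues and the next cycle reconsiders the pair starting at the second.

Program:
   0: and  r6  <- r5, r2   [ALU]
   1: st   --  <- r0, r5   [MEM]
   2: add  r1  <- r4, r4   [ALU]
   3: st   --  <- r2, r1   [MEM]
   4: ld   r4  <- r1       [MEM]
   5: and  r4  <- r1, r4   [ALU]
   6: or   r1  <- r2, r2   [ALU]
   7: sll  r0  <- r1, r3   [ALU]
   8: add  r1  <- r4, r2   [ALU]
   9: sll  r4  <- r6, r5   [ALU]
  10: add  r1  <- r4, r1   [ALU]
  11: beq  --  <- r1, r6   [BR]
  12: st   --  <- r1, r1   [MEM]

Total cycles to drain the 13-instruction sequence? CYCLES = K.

CYCLES = 9

#0 head=0: and;st i0+i1 pair
#1 head=2: add i2 RAW r1
#2 head=3: st i3 no-port MEM/MEM
#3 head=4: ld i4 RAW+WAW r4
#4 head=5: and;or i5+i6 pair
#5 head=7: sll;add i7+i8 pair
#6 head=9: sll i9 RAW r4
#7 head=10: add i10 RAW r1
#8 head=11: beq;st i11+i12 pair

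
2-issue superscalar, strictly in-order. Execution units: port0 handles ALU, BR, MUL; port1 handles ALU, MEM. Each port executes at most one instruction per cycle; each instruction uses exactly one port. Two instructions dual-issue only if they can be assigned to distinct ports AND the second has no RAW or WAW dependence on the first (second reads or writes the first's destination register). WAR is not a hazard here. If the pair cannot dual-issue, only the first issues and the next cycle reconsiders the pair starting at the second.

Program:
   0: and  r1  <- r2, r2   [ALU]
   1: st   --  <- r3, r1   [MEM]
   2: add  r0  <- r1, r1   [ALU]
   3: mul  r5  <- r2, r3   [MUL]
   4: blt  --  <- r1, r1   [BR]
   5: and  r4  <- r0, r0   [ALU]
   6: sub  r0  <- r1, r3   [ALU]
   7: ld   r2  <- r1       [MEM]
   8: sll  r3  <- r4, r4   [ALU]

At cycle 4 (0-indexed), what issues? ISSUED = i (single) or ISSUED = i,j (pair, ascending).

ISSUED = 6,7

[0] i0  and  -- RAW r1
[1] i1,i2  st+add  -- 2-wide
[2] i3  mul  -- no-port MUL/BR
[3] i4,i5  blt+and  -- 2-wide
[4] i6,i7  sub+ld  -- 2-wide
[5] i8  sll  -- tail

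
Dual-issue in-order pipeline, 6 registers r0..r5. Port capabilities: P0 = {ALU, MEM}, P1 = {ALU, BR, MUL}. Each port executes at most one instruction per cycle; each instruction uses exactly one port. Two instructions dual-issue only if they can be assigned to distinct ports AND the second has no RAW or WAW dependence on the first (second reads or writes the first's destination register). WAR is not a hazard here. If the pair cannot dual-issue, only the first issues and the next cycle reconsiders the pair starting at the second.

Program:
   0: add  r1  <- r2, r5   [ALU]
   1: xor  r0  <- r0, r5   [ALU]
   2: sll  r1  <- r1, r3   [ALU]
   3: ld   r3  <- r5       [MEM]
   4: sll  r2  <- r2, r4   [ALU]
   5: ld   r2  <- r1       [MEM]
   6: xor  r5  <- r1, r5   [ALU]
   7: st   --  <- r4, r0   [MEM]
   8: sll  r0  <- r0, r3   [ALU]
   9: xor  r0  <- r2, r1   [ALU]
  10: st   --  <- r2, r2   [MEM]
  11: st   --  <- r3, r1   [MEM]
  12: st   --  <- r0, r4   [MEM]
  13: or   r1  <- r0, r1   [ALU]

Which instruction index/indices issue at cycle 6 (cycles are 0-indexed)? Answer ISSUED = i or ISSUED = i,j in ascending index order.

t=0 i0/i1:add/xor ; 2-wide
t=1 i2/i3:sll/ld ; 2-wide
t=2 i4:sll ; WAW r2
t=3 i5/i6:ld/xor ; 2-wide
t=4 i7/i8:st/sll ; 2-wide
t=5 i9/i10:xor/st ; 2-wide
t=6 i11:st ; no-port MEM/MEM
t=7 i12/i13:st/or ; 2-wide

ISSUED = 11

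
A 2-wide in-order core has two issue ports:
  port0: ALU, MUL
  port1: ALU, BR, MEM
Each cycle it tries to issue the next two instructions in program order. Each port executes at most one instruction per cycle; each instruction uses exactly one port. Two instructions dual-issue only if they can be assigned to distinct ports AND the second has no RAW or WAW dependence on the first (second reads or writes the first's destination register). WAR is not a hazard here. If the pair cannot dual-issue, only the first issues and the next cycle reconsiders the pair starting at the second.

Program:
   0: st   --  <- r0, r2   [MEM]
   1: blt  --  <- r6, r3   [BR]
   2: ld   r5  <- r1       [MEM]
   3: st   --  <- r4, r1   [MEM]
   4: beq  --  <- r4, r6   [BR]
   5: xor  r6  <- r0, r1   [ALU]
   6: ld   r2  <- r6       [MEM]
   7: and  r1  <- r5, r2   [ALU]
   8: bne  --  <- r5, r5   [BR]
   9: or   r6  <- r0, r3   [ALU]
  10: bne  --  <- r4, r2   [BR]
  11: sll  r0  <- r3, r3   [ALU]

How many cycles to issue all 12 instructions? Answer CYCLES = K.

#0 head=0: st i0 no-port MEM/BR
#1 head=1: blt i1 no-port BR/MEM
#2 head=2: ld i2 no-port MEM/MEM
#3 head=3: st i3 no-port MEM/BR
#4 head=4: beq;xor i4/i5 pair
#5 head=6: ld i6 RAW r2
#6 head=7: and;bne i7/i8 pair
#7 head=9: or;bne i9/i10 pair
#8 head=11: sll i11 tail

CYCLES = 9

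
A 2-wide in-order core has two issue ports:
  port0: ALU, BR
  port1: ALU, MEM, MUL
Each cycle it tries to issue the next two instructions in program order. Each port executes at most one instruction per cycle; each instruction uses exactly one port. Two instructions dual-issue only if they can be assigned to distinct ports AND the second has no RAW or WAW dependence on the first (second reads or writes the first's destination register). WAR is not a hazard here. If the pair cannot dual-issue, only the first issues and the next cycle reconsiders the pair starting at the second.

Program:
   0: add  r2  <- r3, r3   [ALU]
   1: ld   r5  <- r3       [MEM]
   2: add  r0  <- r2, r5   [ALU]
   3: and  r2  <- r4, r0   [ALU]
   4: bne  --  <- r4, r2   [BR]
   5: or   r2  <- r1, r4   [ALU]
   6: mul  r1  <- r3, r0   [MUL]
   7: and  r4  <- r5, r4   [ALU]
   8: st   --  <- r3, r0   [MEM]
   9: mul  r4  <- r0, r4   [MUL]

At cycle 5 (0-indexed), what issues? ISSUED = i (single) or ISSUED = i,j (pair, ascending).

  cy0 -> i0+i1 (add.ALU ld.MEM) 2-wide
  cy1 -> i2 (add.ALU) RAW r0
  cy2 -> i3 (and.ALU) RAW r2
  cy3 -> i4+i5 (bne.BR or.ALU) 2-wide
  cy4 -> i6+i7 (mul.MUL and.ALU) 2-wide
  cy5 -> i8 (st.MEM) no-port MEM/MUL
  cy6 -> i9 (mul.MUL) tail

ISSUED = 8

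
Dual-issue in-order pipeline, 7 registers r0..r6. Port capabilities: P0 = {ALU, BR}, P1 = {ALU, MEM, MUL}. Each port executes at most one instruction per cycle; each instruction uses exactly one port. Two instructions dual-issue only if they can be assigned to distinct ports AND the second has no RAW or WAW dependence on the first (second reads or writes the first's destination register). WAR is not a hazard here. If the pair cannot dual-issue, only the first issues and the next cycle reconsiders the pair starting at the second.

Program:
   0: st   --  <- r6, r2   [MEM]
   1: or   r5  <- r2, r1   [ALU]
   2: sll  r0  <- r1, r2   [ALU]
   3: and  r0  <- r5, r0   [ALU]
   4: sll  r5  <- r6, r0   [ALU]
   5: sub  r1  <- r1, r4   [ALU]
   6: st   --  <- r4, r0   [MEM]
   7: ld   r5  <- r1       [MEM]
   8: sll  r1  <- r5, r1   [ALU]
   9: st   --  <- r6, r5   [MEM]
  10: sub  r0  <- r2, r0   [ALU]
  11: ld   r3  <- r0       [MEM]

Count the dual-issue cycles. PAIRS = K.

PAIRS = 3

[0] i0+i1  st.MEM;or.ALU  -- 2-wide
[1] i2  sll.ALU  -- RAW+WAW r0
[2] i3  and.ALU  -- RAW r0
[3] i4+i5  sll.ALU;sub.ALU  -- 2-wide
[4] i6  st.MEM  -- no-port MEM/MEM
[5] i7  ld.MEM  -- RAW r5
[6] i8+i9  sll.ALU;st.MEM  -- 2-wide
[7] i10  sub.ALU  -- RAW r0
[8] i11  ld.MEM  -- tail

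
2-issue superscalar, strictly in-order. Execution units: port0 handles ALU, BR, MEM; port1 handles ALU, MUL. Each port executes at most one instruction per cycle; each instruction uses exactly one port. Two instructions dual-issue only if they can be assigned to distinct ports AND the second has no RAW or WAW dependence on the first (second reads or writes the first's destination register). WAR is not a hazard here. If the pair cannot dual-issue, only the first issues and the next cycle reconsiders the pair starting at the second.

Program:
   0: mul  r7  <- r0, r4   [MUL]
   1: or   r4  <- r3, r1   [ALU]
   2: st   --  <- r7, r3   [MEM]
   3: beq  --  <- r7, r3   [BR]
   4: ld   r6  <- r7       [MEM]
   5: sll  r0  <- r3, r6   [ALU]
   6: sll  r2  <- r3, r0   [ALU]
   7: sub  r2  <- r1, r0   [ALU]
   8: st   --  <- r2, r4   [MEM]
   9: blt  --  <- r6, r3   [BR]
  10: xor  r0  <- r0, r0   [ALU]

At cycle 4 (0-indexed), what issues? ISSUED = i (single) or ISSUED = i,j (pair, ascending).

0. mul/or @i0+i1  | 2-wide
1. st @i2  | no-port MEM/BR
2. beq @i3  | no-port BR/MEM
3. ld @i4  | RAW r6
4. sll @i5  | RAW r0
5. sll @i6  | WAW r2
6. sub @i7  | RAW r2
7. st @i8  | no-port MEM/BR
8. blt/xor @i9+i10  | 2-wide

ISSUED = 5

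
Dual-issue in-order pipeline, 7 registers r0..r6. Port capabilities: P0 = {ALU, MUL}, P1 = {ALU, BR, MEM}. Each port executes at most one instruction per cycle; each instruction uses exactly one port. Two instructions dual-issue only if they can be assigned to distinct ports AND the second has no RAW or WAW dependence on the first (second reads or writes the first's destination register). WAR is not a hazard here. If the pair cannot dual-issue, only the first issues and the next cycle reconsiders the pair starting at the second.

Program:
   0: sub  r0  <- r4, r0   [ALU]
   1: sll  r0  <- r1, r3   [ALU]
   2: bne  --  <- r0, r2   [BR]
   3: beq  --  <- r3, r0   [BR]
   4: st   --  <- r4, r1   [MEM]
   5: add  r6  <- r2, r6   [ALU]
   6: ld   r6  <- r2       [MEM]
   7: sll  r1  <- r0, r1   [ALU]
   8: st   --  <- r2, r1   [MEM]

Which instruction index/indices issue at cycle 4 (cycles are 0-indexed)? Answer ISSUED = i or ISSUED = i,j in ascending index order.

ISSUED = 4,5

c0: i0 sub.ALU  WAW r0
c1: i1 sll.ALU  RAW r0
c2: i2 bne.BR  no-port BR/BR
c3: i3 beq.BR  no-port BR/MEM
c4: i4,i5 st.MEM+add.ALU  pair
c5: i6,i7 ld.MEM+sll.ALU  pair
c6: i8 st.MEM  tail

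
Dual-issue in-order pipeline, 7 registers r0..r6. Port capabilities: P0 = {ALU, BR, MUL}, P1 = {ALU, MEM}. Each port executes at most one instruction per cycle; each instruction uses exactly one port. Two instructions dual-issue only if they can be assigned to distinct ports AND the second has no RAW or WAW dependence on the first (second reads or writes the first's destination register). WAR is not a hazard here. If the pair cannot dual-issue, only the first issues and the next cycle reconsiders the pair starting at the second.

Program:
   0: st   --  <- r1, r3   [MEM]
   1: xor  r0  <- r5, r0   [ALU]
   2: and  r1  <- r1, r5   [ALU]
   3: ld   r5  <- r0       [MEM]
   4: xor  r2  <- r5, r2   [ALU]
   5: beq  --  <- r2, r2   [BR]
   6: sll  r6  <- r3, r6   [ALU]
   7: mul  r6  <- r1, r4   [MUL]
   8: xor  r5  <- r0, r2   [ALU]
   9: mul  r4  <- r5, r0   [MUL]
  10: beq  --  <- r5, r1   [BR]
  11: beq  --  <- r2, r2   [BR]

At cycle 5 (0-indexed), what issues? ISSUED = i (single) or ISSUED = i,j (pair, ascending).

ISSUED = 9

[0] i0+i1  st;xor  -- 2-wide
[1] i2+i3  and;ld  -- 2-wide
[2] i4  xor  -- RAW r2
[3] i5+i6  beq;sll  -- 2-wide
[4] i7+i8  mul;xor  -- 2-wide
[5] i9  mul  -- no-port MUL/BR
[6] i10  beq  -- no-port BR/BR
[7] i11  beq  -- tail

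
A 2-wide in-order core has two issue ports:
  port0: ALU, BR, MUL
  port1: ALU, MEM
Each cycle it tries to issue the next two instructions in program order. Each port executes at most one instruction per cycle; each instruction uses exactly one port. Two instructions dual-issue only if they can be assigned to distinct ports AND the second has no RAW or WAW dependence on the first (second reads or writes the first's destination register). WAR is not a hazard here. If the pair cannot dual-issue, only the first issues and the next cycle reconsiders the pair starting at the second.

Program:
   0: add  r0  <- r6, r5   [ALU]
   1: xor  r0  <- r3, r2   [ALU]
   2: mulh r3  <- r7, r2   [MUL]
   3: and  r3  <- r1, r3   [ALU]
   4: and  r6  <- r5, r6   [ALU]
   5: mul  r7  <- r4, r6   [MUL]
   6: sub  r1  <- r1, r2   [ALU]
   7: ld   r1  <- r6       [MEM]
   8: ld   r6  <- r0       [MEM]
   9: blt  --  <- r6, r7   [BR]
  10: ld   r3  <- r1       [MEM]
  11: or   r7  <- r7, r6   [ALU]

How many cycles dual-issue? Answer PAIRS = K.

PAIRS = 4

t=0 i0:add.ALU ; WAW r0
t=1 i1+i2:xor.ALU+mulh.MUL ; 2-wide
t=2 i3+i4:and.ALU+and.ALU ; 2-wide
t=3 i5+i6:mul.MUL+sub.ALU ; 2-wide
t=4 i7:ld.MEM ; no-port MEM/MEM
t=5 i8:ld.MEM ; RAW r6
t=6 i9+i10:blt.BR+ld.MEM ; 2-wide
t=7 i11:or.ALU ; tail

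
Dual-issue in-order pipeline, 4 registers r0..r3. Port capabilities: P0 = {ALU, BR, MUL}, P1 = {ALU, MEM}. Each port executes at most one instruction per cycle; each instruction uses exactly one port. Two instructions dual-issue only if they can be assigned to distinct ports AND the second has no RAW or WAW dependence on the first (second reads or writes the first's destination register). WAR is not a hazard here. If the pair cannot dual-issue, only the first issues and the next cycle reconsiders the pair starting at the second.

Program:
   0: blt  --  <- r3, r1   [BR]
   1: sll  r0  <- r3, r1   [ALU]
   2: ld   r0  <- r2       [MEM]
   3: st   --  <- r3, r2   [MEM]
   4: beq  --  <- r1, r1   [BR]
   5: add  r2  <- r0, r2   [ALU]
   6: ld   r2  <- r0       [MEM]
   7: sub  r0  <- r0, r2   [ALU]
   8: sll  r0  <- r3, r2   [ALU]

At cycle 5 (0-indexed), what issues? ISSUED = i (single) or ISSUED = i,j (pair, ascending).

ISSUED = 7

0. blt+sll @i0,i1  | pair
1. ld @i2  | no-port MEM/MEM
2. st+beq @i3,i4  | pair
3. add @i5  | WAW r2
4. ld @i6  | RAW r2
5. sub @i7  | WAW r0
6. sll @i8  | tail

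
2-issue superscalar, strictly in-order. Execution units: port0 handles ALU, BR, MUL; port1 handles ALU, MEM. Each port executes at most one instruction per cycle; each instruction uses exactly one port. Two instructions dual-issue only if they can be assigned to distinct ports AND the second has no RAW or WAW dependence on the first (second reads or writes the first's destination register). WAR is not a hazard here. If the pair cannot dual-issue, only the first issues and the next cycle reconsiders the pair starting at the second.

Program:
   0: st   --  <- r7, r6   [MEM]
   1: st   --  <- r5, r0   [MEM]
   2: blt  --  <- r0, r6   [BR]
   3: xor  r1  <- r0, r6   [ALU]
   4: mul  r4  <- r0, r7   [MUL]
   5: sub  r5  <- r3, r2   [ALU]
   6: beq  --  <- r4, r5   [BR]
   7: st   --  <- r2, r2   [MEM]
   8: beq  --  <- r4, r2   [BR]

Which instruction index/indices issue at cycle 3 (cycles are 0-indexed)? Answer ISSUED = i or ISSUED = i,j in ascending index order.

ISSUED = 5

#0 head=0: st.MEM i0 no-port MEM/MEM
#1 head=1: st.MEM;blt.BR i1,i2 2-wide
#2 head=3: xor.ALU;mul.MUL i3,i4 2-wide
#3 head=5: sub.ALU i5 RAW r5
#4 head=6: beq.BR;st.MEM i6,i7 2-wide
#5 head=8: beq.BR i8 tail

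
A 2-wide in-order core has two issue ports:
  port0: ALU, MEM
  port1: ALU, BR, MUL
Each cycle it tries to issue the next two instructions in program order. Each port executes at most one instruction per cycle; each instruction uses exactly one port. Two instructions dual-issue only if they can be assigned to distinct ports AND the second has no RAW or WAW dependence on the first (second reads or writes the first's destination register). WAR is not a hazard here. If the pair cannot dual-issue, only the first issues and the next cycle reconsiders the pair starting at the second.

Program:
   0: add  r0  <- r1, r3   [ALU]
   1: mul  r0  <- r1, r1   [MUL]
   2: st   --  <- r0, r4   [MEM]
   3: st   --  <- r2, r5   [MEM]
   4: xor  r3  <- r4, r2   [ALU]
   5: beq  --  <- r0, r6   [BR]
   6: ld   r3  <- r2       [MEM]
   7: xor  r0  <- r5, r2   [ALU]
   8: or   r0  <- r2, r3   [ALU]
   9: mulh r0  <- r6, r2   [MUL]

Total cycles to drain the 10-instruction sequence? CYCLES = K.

CYCLES = 8

#0 head=0: add i0 WAW r0
#1 head=1: mul i1 RAW r0
#2 head=2: st i2 no-port MEM/MEM
#3 head=3: st xor i3+i4 pair
#4 head=5: beq ld i5+i6 pair
#5 head=7: xor i7 WAW r0
#6 head=8: or i8 WAW r0
#7 head=9: mulh i9 tail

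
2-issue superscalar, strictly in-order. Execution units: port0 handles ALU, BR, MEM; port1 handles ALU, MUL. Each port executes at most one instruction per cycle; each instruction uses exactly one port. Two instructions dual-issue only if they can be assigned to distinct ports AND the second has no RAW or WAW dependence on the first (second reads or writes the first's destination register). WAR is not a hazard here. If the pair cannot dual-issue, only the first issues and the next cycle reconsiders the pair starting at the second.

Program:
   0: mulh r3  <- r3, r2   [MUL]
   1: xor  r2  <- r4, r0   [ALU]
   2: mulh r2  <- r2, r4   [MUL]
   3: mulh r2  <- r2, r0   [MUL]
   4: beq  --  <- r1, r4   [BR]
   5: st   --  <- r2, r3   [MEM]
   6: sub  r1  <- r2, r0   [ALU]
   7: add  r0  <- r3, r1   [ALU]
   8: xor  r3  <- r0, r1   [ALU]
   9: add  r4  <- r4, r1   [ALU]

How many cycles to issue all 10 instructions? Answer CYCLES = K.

CYCLES = 6

[0] i0/i1  mulh/xor  -- 2-wide
[1] i2  mulh  -- no-port MUL/MUL
[2] i3/i4  mulh/beq  -- 2-wide
[3] i5/i6  st/sub  -- 2-wide
[4] i7  add  -- RAW r0
[5] i8/i9  xor/add  -- 2-wide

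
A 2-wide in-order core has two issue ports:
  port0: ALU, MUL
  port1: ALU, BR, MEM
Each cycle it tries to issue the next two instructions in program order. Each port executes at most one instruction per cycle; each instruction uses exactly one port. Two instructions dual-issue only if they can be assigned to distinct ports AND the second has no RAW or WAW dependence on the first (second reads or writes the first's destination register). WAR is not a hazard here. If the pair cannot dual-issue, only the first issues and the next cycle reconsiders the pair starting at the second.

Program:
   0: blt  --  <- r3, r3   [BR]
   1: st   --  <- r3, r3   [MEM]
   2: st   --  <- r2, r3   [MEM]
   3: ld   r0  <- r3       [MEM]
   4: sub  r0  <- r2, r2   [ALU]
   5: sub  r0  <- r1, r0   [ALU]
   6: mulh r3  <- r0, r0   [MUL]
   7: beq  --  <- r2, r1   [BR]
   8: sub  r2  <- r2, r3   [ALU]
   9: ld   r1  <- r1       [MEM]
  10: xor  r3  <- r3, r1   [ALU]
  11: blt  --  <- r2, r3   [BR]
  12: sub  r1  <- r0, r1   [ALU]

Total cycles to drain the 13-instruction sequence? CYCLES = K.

  cy0 -> i0 (blt) no-port BR/MEM
  cy1 -> i1 (st) no-port MEM/MEM
  cy2 -> i2 (st) no-port MEM/MEM
  cy3 -> i3 (ld) WAW r0
  cy4 -> i4 (sub) RAW+WAW r0
  cy5 -> i5 (sub) RAW r0
  cy6 -> i6/i7 (mulh;beq) 2-wide
  cy7 -> i8/i9 (sub;ld) 2-wide
  cy8 -> i10 (xor) RAW r3
  cy9 -> i11/i12 (blt;sub) 2-wide

CYCLES = 10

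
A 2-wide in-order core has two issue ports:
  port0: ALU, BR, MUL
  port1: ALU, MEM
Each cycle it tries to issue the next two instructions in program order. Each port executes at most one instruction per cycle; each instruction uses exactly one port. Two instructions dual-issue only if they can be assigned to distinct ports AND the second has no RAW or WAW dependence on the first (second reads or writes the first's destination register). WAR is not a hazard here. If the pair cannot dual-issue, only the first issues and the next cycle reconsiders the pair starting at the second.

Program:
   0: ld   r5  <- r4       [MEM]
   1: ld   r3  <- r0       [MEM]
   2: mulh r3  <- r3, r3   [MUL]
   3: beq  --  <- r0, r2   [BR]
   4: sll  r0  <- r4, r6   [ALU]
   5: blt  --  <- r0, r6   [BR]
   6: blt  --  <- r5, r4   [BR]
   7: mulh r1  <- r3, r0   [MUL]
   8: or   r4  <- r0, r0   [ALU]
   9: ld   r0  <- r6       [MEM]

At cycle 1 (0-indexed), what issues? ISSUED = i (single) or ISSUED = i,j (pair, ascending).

ISSUED = 1

[0] i0  ld  -- no-port MEM/MEM
[1] i1  ld  -- RAW+WAW r3
[2] i2  mulh  -- no-port MUL/BR
[3] i3+i4  beq sll  -- pair
[4] i5  blt  -- no-port BR/BR
[5] i6  blt  -- no-port BR/MUL
[6] i7+i8  mulh or  -- pair
[7] i9  ld  -- tail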